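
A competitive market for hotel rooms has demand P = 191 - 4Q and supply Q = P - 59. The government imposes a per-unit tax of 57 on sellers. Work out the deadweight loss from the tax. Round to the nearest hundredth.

324.90

Rewriting supply in inverse form: P = 59 + Q.
Without the tax, 191 - 4Q = 59 + Q so Q* = 26.4 and P* = 85.4.
A tax on sellers shifts supply up by 57: 191 - 4Q = 59 + Q + 57, so Q_t = 15. Buyers pay P_b = 131; sellers receive P_s = P_b - 57 = 74.
The welfare triangle lost has base Q* - Q_t = 11.4 and height t = 57, so DWL = (1/2)(11.4)(57) = 324.9.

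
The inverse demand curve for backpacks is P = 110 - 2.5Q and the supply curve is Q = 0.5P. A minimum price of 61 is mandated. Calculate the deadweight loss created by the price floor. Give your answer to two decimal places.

52.80

Rewriting supply in inverse form: P = 2Q.
Without the control, 110 - 2.5Q = 2Q so Q* = 24.4444 and P* = 48.8889.
At P = 61, buyers demand (110 - 61)/2.5 = 19.6 while sellers would supply more, so the quantity traded is 19.6 at price 61.
At Q = 19.6 the demand price is 61 and the supply price is 39.2. Deadweight loss is the triangle between the curves from 19.6 to 24.4444: (1/2)(61 - 39.2)(24.4444 - 19.6) = 52.8044.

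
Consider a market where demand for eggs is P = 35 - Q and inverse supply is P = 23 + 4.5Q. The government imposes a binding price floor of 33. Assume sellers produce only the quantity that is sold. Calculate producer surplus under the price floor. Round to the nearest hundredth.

Free-market equilibrium: 35 - Q = 23 + 4.5Q gives Q* = 2.1818, P* = 32.8182.
At P = 33, buyers demand (35 - 33)/1 = 2 while sellers would supply more, so the quantity traded is 2 at price 33.
The supply price at Q = 2 is 32. PS is the trapezoid between 33 and supply over [0, 2]: (1/2)[(33 - 23) + (33 - 32)](2) = 11.

11.00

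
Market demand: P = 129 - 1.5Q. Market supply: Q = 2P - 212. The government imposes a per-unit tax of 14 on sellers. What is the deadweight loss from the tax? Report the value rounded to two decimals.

Rewriting supply in inverse form: P = 106 + 0.5Q.
Pre-tax equilibrium: 129 - 1.5Q = 106 + 0.5Q gives Q* = 11.5, P* = 111.75.
With the tax, sellers need 14 more per unit: 129 - 1.5Q = 106 + 0.5Q + 14, so Q_t = 4.5. Buyers pay P_b = 122.25; sellers receive P_s = P_b - 14 = 108.25.
The welfare triangle lost has base Q* - Q_t = 7 and height t = 14, so DWL = (1/2)(7)(14) = 49.

49.00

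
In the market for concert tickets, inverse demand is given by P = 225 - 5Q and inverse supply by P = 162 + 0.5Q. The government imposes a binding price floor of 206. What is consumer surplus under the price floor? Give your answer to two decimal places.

Free-market equilibrium: 225 - 5Q = 162 + 0.5Q gives Q* = 11.4545, P* = 167.7273.
At the floor price 206, quantity demanded is (225 - 206)/5 = 3.8; demand is the short side, so Q = 3.8 trades at P = 206.
CS is the triangle under demand above 206: (1/2)(3.8)(225 - 206) = 36.1.

36.10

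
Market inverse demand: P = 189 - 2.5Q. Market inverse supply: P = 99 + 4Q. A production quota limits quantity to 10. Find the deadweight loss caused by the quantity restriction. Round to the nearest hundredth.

48.08

Unrestricted equilibrium: Q* = (189 - 99)/(2.5 + 4) = 13.8462.
At Q = 10 the demand price is 189 - 2.5(10) = 164 and the supply price is 99 + 4(10) = 139.
DWL = (1/2)(gap between curves at 10) x (Q* - 10) = (1/2)(25)(3.8462) = 48.0769.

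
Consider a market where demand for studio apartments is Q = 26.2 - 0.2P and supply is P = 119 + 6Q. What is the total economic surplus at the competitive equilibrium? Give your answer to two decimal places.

6.55

Rewriting demand in inverse form: P = 131 - 5Q.
Setting demand equal to supply, 12 = 11Q, so Q* = 1.0909 and P* = 125.5455.
Total surplus is the full triangle between the curves from 0 to Q*: (1/2)(1.0909)(131 - 119) = 6.5455.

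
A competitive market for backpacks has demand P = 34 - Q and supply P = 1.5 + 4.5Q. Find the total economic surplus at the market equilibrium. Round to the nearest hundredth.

96.02

Set 34 - Q = 1.5 + 4.5Q, which gives 32.5 = 5.5Q, so Q* = 5.9091 and P* = 34 - (5.9091) = 28.0909.
CS = (1/2)(5.9091)(5.9091) = 17.4587 and PS = (1/2)(5.9091)(26.5909) = 78.564, so total surplus = 96.0227.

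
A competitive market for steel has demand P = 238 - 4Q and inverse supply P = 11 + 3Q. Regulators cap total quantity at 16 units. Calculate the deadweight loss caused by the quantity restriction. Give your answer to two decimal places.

944.64

Unrestricted equilibrium: Q* = (238 - 11)/(4 + 3) = 32.4286.
At Q = 16 the demand price is 238 - 4(16) = 174 and the supply price is 11 + 3(16) = 59.
Deadweight loss is the triangle between the curves from 16 to 32.4286: (1/2)(174 - 59)(32.4286 - 16) = 944.6429.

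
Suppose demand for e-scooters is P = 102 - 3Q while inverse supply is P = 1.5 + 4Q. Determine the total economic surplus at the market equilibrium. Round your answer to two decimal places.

Equilibrium: 102 - 3Q = 1.5 + 4Q, so Q* = 14.3571 and P* = 58.9286.
CS = (1/2)(14.3571)(43.0714) = 309.1913 and PS = (1/2)(14.3571)(57.4286) = 412.2551, so total surplus = 721.4464.

721.45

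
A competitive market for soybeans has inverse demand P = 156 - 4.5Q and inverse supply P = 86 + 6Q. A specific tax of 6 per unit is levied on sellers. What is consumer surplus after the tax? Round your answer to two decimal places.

Without the tax, 156 - 4.5Q = 86 + 6Q so Q* = 6.6667 and P* = 126.
A tax on sellers shifts supply up by 6: 156 - 4.5Q = 86 + 6Q + 6, so Q_t = 6.0952. Buyers pay P_b = 128.5714; sellers receive P_s = P_b - 6 = 122.5714.
Consumer surplus is the triangle under demand above P_b: (1/2)(6.0952)(156 - 128.5714) = 83.5918.

83.59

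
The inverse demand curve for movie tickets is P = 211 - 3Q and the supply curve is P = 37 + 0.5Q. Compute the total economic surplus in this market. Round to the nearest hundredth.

Set 211 - 3Q = 37 + 0.5Q, which gives 174 = 3.5Q, so Q* = 49.7143 and P* = 211 - 3(49.7143) = 61.8571.
CS = (1/2)(49.7143)(149.1429) = 3707.2653 and PS = (1/2)(49.7143)(24.8571) = 617.8776, so total surplus = 4325.1429.

4325.14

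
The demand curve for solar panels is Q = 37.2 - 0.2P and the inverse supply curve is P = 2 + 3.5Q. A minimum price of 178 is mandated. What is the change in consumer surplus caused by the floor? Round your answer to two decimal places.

Rewriting demand in inverse form: P = 186 - 5Q.
Without the control, 186 - 5Q = 2 + 3.5Q so Q* = 21.6471 and P* = 77.7647.
At the floor price 178, quantity demanded is (186 - 178)/5 = 1.6; demand is the short side, so Q = 1.6 trades at P = 178.
CS goes from (1/2)(21.6471)(108.2353) = 1171.4879 to 6.4 (computed as (186 - 178)(1.6) - (1/2)(5)(1.6)^2), a change of -1165.0879.

-1165.09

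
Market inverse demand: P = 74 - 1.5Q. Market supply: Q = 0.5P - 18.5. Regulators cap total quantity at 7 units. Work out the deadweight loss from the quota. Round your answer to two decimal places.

Rewriting supply in inverse form: P = 37 + 2Q.
Unrestricted equilibrium: Q* = (74 - 37)/(1.5 + 2) = 10.5714.
At Q = 7 the demand price is 74 - 1.5(7) = 63.5 and the supply price is 37 + 2(7) = 51.
DWL = (1/2)(gap between curves at 7) x (Q* - 7) = (1/2)(12.5)(3.5714) = 22.3214.

22.32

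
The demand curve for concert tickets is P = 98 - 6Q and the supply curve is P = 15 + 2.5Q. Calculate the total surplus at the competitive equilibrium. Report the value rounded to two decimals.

Equilibrium: 98 - 6Q = 15 + 2.5Q, so Q* = 9.7647 and P* = 39.4118.
CS = (1/2)(9.7647)(58.5882) = 286.0484 and PS = (1/2)(9.7647)(24.4118) = 119.1869, so total surplus = 405.2353.

405.24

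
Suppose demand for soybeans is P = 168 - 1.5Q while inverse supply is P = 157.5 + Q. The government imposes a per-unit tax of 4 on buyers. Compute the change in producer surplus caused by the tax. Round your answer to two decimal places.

Pre-tax equilibrium: 168 - 1.5Q = 157.5 + Q gives Q* = 4.2, P* = 161.7.
With the tax, buyers' net willingness to pay falls by 4: (168 - 4) - 1.5Q = 157.5 + Q, so Q_t = 2.6. Buyers pay P_b = 164.1; sellers receive P_s = P_b - 4 = 160.1.
PS falls from (1/2)(4.2)(4.2) = 8.82 to (1/2)(2.6)(2.6) = 3.38, a change of -5.44.

-5.44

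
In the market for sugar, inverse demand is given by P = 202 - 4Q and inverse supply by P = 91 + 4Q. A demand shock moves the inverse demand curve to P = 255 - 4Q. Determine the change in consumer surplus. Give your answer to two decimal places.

Initial equilibrium: Q_0 = 13.875, P_0 = 146.5; CS_0 = (1/2)(13.875)(55.5) = 385.0312, PS_0 = (1/2)(13.875)(55.5) = 385.0312.
New equilibrium: 255 - 4Q = 91 + 4Q gives Q_1 = 20.5, P_1 = 173; CS_1 = 840.5, PS_1 = 840.5.
Change in consumer surplus = 840.5 - 385.0312 = 455.4688.

455.47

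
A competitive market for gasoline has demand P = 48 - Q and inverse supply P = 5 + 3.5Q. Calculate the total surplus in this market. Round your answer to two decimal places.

205.44

Set 48 - Q = 5 + 3.5Q, which gives 43 = 4.5Q, so Q* = 9.5556 and P* = 48 - (9.5556) = 38.4444.
CS = (1/2)(9.5556)(9.5556) = 45.6543 and PS = (1/2)(9.5556)(33.4444) = 159.7901, so total surplus = 205.4444.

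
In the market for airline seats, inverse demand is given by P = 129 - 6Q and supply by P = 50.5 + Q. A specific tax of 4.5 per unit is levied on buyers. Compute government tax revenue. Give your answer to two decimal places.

47.57

Pre-tax equilibrium: 129 - 6Q = 50.5 + Q gives Q* = 11.2143, P* = 61.7143.
With the tax, buyers' net willingness to pay falls by 4.5: (129 - 4.5) - 6Q = 50.5 + Q, so Q_t = 10.5714. Buyers pay P_b = 65.5714; sellers receive P_s = P_b - 4.5 = 61.0714.
Tax revenue = t x Q_t = 4.5 x 10.5714 = 47.5714.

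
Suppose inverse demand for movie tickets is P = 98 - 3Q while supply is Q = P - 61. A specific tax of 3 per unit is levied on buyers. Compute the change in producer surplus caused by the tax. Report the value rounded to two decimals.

-6.66

Rewriting supply in inverse form: P = 61 + Q.
Without the tax, 98 - 3Q = 61 + Q so Q* = 9.25 and P* = 70.25.
A tax on buyers shifts demand down by 3: (98 - 3) - 3Q = 61 + Q, so Q_t = 8.5. Buyers pay P_b = 72.5; sellers receive P_s = P_b - 3 = 69.5.
PS falls from (1/2)(9.25)(9.25) = 42.7812 to (1/2)(8.5)(8.5) = 36.125, a change of -6.6562.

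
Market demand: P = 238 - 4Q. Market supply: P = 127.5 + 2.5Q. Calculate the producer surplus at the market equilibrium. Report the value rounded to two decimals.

Set 238 - 4Q = 127.5 + 2.5Q, which gives 110.5 = 6.5Q, so Q* = 17 and P* = 238 - 4(17) = 170.
The supply curve's price intercept is 127.5, so PS = (1/2)(Q*)(P* - 127.5) = (1/2)(17)(42.5) = 361.25.

361.25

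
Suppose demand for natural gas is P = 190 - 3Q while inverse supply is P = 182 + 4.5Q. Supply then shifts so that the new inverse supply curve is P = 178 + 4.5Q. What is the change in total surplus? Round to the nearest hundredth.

5.33

Initial equilibrium: Q_0 = 1.0667, P_0 = 186.8; CS_0 = (1/2)(1.0667)(3.2) = 1.7067, PS_0 = (1/2)(1.0667)(4.8) = 2.56.
New equilibrium: 190 - 3Q = 178 + 4.5Q gives Q_1 = 1.6, P_1 = 185.2; CS_1 = 3.84, PS_1 = 5.76.
Change in total surplus = (3.84 + 5.76) - (1.7067 + 2.56) = 5.3333.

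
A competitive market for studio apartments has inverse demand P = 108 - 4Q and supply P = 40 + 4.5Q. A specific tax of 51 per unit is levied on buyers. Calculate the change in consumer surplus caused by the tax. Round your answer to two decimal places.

Pre-tax equilibrium: 108 - 4Q = 40 + 4.5Q gives Q* = 8, P* = 76.
A tax on buyers shifts demand down by 51: (108 - 51) - 4Q = 40 + 4.5Q, so Q_t = 2. Buyers pay P_b = 100; sellers receive P_s = P_b - 51 = 49.
Consumers lose the trapezoid between P* and P_b out to Q_t plus the triangle from Q_t to Q*: change in CS = 8 - 128 = -120.

-120.00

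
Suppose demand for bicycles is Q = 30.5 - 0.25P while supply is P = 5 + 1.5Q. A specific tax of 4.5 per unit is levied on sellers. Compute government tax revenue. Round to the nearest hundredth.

Rewriting demand in inverse form: P = 122 - 4Q.
Without the tax, 122 - 4Q = 5 + 1.5Q so Q* = 21.2727 and P* = 36.9091.
A tax on sellers shifts supply up by 4.5: 122 - 4Q = 5 + 1.5Q + 4.5, so Q_t = 20.4545. Buyers pay P_b = 40.1818; sellers receive P_s = P_b - 4.5 = 35.6818.
Tax revenue = t x Q_t = 4.5 x 20.4545 = 92.0455.

92.05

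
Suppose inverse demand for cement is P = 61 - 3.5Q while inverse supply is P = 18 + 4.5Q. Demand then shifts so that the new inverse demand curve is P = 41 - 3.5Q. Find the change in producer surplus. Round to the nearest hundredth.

Initial equilibrium: Q_0 = 5.375, P_0 = 42.1875; CS_0 = (1/2)(5.375)(18.8125) = 50.5586, PS_0 = (1/2)(5.375)(24.1875) = 65.0039.
New equilibrium: 41 - 3.5Q = 18 + 4.5Q gives Q_1 = 2.875, P_1 = 30.9375; CS_1 = 14.4648, PS_1 = 18.5977.
Change in producer surplus = 18.5977 - 65.0039 = -46.4062.

-46.41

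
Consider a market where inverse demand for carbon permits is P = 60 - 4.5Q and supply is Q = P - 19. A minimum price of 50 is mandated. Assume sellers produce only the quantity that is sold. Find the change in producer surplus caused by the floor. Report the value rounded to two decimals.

Rewriting supply in inverse form: P = 19 + Q.
Without the control, 60 - 4.5Q = 19 + Q so Q* = 7.4545 and P* = 26.4545.
At the floor price 50, quantity demanded is (60 - 50)/4.5 = 2.2222; demand is the short side, so Q = 2.2222 trades at P = 50.
PS goes from (1/2)(7.4545)(7.4545) = 27.7851 to 66.4198 (computed as (50 - 19)(2.2222) - (1/2)(1)(2.2222)^2), a change of 38.6346.

38.63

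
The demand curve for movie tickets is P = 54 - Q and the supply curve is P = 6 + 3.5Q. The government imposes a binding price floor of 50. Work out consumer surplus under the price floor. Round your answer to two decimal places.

Free-market equilibrium: 54 - Q = 6 + 3.5Q gives Q* = 10.6667, P* = 43.3333.
At P = 50, buyers demand (54 - 50)/1 = 4 while sellers would supply more, so the quantity traded is 4 at price 50.
CS is the triangle under demand above 50: (1/2)(4)(54 - 50) = 8.

8.00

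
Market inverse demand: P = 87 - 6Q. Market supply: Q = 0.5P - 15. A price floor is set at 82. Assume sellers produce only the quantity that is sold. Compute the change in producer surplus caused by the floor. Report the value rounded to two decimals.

Rewriting supply in inverse form: P = 30 + 2Q.
Without the control, 87 - 6Q = 30 + 2Q so Q* = 7.125 and P* = 44.25.
At the floor price 82, quantity demanded is (87 - 82)/6 = 0.8333; demand is the short side, so Q = 0.8333 trades at P = 82.
PS goes from (1/2)(7.125)(14.25) = 50.7656 to 42.6389 (computed as (82 - 30)(0.8333) - (1/2)(2)(0.8333)^2), a change of -8.1267.

-8.13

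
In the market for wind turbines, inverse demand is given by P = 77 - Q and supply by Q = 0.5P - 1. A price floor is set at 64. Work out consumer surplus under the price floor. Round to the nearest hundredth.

Rewriting supply in inverse form: P = 2 + 2Q.
Free-market equilibrium: 77 - Q = 2 + 2Q gives Q* = 25, P* = 52.
At the floor price 64, quantity demanded is (77 - 64)/1 = 13; demand is the short side, so Q = 13 trades at P = 64.
CS is the triangle under demand above 64: (1/2)(13)(77 - 64) = 84.5.

84.50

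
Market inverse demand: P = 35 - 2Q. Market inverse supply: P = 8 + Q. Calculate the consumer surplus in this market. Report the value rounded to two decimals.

Set 35 - 2Q = 8 + Q, which gives 27 = 3Q, so Q* = 9 and P* = 35 - 2(9) = 17.
CS is the area between the demand curve and P* from 0 to Q*: (1/2)(9)(18) = 81.

81.00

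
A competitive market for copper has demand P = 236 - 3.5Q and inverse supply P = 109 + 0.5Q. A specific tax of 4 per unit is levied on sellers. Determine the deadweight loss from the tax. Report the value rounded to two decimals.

Without the tax, 236 - 3.5Q = 109 + 0.5Q so Q* = 31.75 and P* = 124.875.
With the tax, sellers need 4 more per unit: 236 - 3.5Q = 109 + 0.5Q + 4, so Q_t = 30.75. Buyers pay P_b = 128.375; sellers receive P_s = P_b - 4 = 124.375.
The welfare triangle lost has base Q* - Q_t = 1 and height t = 4, so DWL = (1/2)(1)(4) = 2.

2.00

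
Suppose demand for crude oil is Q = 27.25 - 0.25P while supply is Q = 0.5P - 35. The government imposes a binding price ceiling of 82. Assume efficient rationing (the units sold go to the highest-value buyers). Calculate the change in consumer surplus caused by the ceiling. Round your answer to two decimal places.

Rewriting demand in inverse form: P = 109 - 4Q.
Rewriting supply in inverse form: P = 70 + 2Q.
Free-market equilibrium: 109 - 4Q = 70 + 2Q gives Q* = 6.5, P* = 83.
At P = 82, sellers supply (82 - 70)/2 = 6 while buyers want more, so the quantity traded is 6 at price 82.
CS goes from (1/2)(6.5)(26) = 84.5 to 90 (computed as (109 - 82)(6) - (1/2)(4)(6)^2), a change of 5.5.

5.50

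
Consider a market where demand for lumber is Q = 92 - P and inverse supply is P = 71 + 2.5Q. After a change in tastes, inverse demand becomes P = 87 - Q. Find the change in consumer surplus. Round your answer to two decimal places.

Rewriting demand in inverse form: P = 92 - Q.
Initial equilibrium: Q_0 = 6, P_0 = 86; CS_0 = (1/2)(6)(6) = 18, PS_0 = (1/2)(6)(15) = 45.
New equilibrium: 87 - Q = 71 + 2.5Q gives Q_1 = 4.5714, P_1 = 82.4286; CS_1 = 10.449, PS_1 = 26.1224.
Change in consumer surplus = 10.449 - 18 = -7.551.

-7.55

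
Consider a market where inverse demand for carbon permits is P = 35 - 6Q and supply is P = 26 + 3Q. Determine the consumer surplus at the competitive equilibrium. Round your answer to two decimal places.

3.00

Set 35 - 6Q = 26 + 3Q, which gives 9 = 9Q, so Q* = 1 and P* = 35 - 6(1) = 29.
CS is the area between the demand curve and P* from 0 to Q*: (1/2)(1)(6) = 3.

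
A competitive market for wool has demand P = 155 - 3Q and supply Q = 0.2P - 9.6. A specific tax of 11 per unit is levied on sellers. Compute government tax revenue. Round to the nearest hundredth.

Rewriting supply in inverse form: P = 48 + 5Q.
Without the tax, 155 - 3Q = 48 + 5Q so Q* = 13.375 and P* = 114.875.
With the tax, sellers need 11 more per unit: 155 - 3Q = 48 + 5Q + 11, so Q_t = 12. Buyers pay P_b = 119; sellers receive P_s = P_b - 11 = 108.
Revenue is the tax times quantity traded: 11 x 12 = 132.

132.00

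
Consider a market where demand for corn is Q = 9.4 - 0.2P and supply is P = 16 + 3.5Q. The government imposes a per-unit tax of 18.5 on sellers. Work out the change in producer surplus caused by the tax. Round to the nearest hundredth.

-19.49

Rewriting demand in inverse form: P = 47 - 5Q.
Without the tax, 47 - 5Q = 16 + 3.5Q so Q* = 3.6471 and P* = 28.7647.
A tax on sellers shifts supply up by 18.5: 47 - 5Q = 16 + 3.5Q + 18.5, so Q_t = 1.4706. Buyers pay P_b = 39.6471; sellers receive P_s = P_b - 18.5 = 21.1471.
PS falls from (1/2)(3.6471)(12.7647) = 23.2768 to (1/2)(1.4706)(5.1471) = 3.7846, a change of -19.4922.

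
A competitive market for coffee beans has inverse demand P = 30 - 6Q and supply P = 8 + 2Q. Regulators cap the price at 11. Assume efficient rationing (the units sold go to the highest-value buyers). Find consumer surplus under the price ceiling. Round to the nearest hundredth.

Free-market equilibrium: 30 - 6Q = 8 + 2Q gives Q* = 2.75, P* = 13.5.
At P = 11, sellers supply (11 - 8)/2 = 1.5 while buyers want more, so the quantity traded is 1.5 at price 11.
The demand price at Q = 1.5 is 21. CS is the trapezoid between demand and 11 over [0, 1.5]: (1/2)[(30 - 11) + (21 - 11)](1.5) = 21.75.

21.75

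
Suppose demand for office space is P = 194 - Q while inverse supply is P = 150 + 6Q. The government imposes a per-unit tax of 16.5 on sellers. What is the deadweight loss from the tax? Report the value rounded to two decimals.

19.45

Without the tax, 194 - Q = 150 + 6Q so Q* = 6.2857 and P* = 187.7143.
With the tax, sellers need 16.5 more per unit: 194 - Q = 150 + 6Q + 16.5, so Q_t = 3.9286. Buyers pay P_b = 190.0714; sellers receive P_s = P_b - 16.5 = 173.5714.
The welfare triangle lost has base Q* - Q_t = 2.3571 and height t = 16.5, so DWL = (1/2)(2.3571)(16.5) = 19.4464.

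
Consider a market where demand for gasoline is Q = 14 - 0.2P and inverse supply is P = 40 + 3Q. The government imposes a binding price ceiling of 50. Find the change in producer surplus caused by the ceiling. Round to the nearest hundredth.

-4.43

Rewriting demand in inverse form: P = 70 - 5Q.
Free-market equilibrium: 70 - 5Q = 40 + 3Q gives Q* = 3.75, P* = 51.25.
At the ceiling price 50, quantity supplied is (50 - 40)/3 = 3.3333; supply is the short side, so Q = 3.3333 trades at P = 50.
PS goes from (1/2)(3.75)(11.25) = 21.0938 to 16.6667 (computed as (50 - 40)(3.3333) - (1/2)(3)(3.3333)^2), a change of -4.4271.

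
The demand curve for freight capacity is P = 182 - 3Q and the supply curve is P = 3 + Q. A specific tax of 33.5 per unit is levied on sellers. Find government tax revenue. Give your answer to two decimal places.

1218.56

Without the tax, 182 - 3Q = 3 + Q so Q* = 44.75 and P* = 47.75.
With the tax, sellers need 33.5 more per unit: 182 - 3Q = 3 + Q + 33.5, so Q_t = 36.375. Buyers pay P_b = 72.875; sellers receive P_s = P_b - 33.5 = 39.375.
Revenue is the tax times quantity traded: 33.5 x 36.375 = 1218.5625.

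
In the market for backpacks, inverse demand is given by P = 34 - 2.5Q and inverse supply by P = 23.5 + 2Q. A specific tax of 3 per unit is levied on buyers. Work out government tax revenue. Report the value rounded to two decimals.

Pre-tax equilibrium: 34 - 2.5Q = 23.5 + 2Q gives Q* = 2.3333, P* = 28.1667.
With the tax, buyers' net willingness to pay falls by 3: (34 - 3) - 2.5Q = 23.5 + 2Q, so Q_t = 1.6667. Buyers pay P_b = 29.8333; sellers receive P_s = P_b - 3 = 26.8333.
Revenue is the tax times quantity traded: 3 x 1.6667 = 5.

5.00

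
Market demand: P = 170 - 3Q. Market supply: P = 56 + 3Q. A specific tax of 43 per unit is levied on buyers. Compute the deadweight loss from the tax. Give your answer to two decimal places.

Pre-tax equilibrium: 170 - 3Q = 56 + 3Q gives Q* = 19, P* = 113.
With the tax, buyers' net willingness to pay falls by 43: (170 - 43) - 3Q = 56 + 3Q, so Q_t = 11.8333. Buyers pay P_b = 134.5; sellers receive P_s = P_b - 43 = 91.5.
The welfare triangle lost has base Q* - Q_t = 7.1667 and height t = 43, so DWL = (1/2)(7.1667)(43) = 154.0833.

154.08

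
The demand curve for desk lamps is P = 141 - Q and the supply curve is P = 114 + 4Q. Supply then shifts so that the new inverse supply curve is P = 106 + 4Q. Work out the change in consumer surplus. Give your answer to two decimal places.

9.92

Initial equilibrium: Q_0 = 5.4, P_0 = 135.6; CS_0 = (1/2)(5.4)(5.4) = 14.58, PS_0 = (1/2)(5.4)(21.6) = 58.32.
New equilibrium: 141 - Q = 106 + 4Q gives Q_1 = 7, P_1 = 134; CS_1 = 24.5, PS_1 = 98.
Change in consumer surplus = 24.5 - 14.58 = 9.92.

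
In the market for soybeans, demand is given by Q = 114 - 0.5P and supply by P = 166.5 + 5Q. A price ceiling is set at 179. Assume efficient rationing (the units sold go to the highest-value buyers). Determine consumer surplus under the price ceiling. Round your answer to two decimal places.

Rewriting demand in inverse form: P = 228 - 2Q.
Free-market equilibrium: 228 - 2Q = 166.5 + 5Q gives Q* = 8.7857, P* = 210.4286.
At P = 179, sellers supply (179 - 166.5)/5 = 2.5 while buyers want more, so the quantity traded is 2.5 at price 179.
The demand price at Q = 2.5 is 223. CS is the trapezoid between demand and 179 over [0, 2.5]: (1/2)[(228 - 179) + (223 - 179)](2.5) = 116.25.

116.25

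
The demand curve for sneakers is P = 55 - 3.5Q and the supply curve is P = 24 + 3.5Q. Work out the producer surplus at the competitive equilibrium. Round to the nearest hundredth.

Setting demand equal to supply, 31 = 7Q, so Q* = 4.4286 and P* = 39.5.
Producer surplus is the triangle above supply below P*: (1/2)(4.4286)(39.5 - 24) = (1/2)(4.4286)(15.5) = 34.3214.

34.32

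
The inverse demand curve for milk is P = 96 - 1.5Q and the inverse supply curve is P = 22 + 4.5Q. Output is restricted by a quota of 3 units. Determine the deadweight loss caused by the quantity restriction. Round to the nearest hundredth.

261.33

Without the quota, 96 - 1.5Q = 22 + 4.5Q gives Q* = 12.3333.
At Q = 3 the demand price is 96 - 1.5(3) = 91.5 and the supply price is 22 + 4.5(3) = 35.5.
DWL = (1/2)(gap between curves at 3) x (Q* - 3) = (1/2)(56)(9.3333) = 261.3333.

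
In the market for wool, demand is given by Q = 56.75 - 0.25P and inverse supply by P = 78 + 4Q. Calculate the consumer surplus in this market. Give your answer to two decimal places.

Rewriting demand in inverse form: P = 227 - 4Q.
Equilibrium: 227 - 4Q = 78 + 4Q, so Q* = 18.625 and P* = 152.5.
CS is the area between the demand curve and P* from 0 to Q*: (1/2)(18.625)(74.5) = 693.7812.

693.78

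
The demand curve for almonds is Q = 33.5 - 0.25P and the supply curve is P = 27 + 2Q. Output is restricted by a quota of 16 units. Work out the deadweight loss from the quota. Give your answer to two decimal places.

10.08

Rewriting demand in inverse form: P = 134 - 4Q.
Unrestricted equilibrium: Q* = (134 - 27)/(4 + 2) = 17.8333.
At Q = 16 the demand price is 134 - 4(16) = 70 and the supply price is 27 + 2(16) = 59.
Deadweight loss is the triangle between the curves from 16 to 17.8333: (1/2)(70 - 59)(17.8333 - 16) = 10.0833.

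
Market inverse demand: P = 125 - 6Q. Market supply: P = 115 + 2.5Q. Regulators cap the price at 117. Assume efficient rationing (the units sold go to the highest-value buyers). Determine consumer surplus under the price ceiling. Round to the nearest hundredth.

4.48

Free-market equilibrium: 125 - 6Q = 115 + 2.5Q gives Q* = 1.1765, P* = 117.9412.
At the ceiling price 117, quantity supplied is (117 - 115)/2.5 = 0.8; supply is the short side, so Q = 0.8 trades at P = 117.
The demand price at Q = 0.8 is 120.2. CS is the trapezoid between demand and 117 over [0, 0.8]: (1/2)[(125 - 117) + (120.2 - 117)](0.8) = 4.48.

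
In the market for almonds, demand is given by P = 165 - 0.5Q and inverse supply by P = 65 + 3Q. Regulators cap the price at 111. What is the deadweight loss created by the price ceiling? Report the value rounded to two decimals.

Free-market equilibrium: 165 - 0.5Q = 65 + 3Q gives Q* = 28.5714, P* = 150.7143.
At the ceiling price 111, quantity supplied is (111 - 65)/3 = 15.3333; supply is the short side, so Q = 15.3333 trades at P = 111.
The lost-trades triangle has base Q* - 15.3333 = 13.2381 and height equal to the gap between the curves at Q = 15.3333, which is 157.3333 - 111 = 46.3333. DWL = (1/2)(13.2381)(46.3333) = 306.6825.

306.68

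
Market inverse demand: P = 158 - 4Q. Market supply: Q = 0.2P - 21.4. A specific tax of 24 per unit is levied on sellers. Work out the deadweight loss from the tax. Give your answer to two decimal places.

Rewriting supply in inverse form: P = 107 + 5Q.
Pre-tax equilibrium: 158 - 4Q = 107 + 5Q gives Q* = 5.6667, P* = 135.3333.
A tax on sellers shifts supply up by 24: 158 - 4Q = 107 + 5Q + 24, so Q_t = 3. Buyers pay P_b = 146; sellers receive P_s = P_b - 24 = 122.
Deadweight loss is the triangle between the curves from Q_t to Q*: (1/2)(5.6667 - 3)(24) = 32.

32.00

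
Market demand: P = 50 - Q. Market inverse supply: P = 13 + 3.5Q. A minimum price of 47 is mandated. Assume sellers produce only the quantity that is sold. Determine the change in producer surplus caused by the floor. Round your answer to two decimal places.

Free-market equilibrium: 50 - Q = 13 + 3.5Q gives Q* = 8.2222, P* = 41.7778.
At the floor price 47, quantity demanded is (50 - 47)/1 = 3; demand is the short side, so Q = 3 trades at P = 47.
PS goes from (1/2)(8.2222)(28.7778) = 118.3086 to 86.25 (computed as (47 - 13)(3) - (1/2)(3.5)(3)^2), a change of -32.0586.

-32.06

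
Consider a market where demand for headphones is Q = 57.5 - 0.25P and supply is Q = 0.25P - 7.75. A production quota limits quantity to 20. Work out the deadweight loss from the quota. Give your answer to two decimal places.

95.06

Rewriting demand in inverse form: P = 230 - 4Q.
Rewriting supply in inverse form: P = 31 + 4Q.
Unrestricted equilibrium: Q* = (230 - 31)/(4 + 4) = 24.875.
At Q = 20 the demand price is 230 - 4(20) = 150 and the supply price is 31 + 4(20) = 111.
DWL = (1/2)(gap between curves at 20) x (Q* - 20) = (1/2)(39)(4.875) = 95.0625.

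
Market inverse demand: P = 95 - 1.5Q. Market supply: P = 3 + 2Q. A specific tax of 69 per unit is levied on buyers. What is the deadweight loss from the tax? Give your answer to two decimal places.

Without the tax, 95 - 1.5Q = 3 + 2Q so Q* = 26.2857 and P* = 55.5714.
With the tax, buyers' net willingness to pay falls by 69: (95 - 69) - 1.5Q = 3 + 2Q, so Q_t = 6.5714. Buyers pay P_b = 85.1429; sellers receive P_s = P_b - 69 = 16.1429.
Deadweight loss is the triangle between the curves from Q_t to Q*: (1/2)(26.2857 - 6.5714)(69) = 680.1429.

680.14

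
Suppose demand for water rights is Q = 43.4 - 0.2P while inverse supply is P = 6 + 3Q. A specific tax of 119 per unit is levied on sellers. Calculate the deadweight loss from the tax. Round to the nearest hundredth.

885.06

Rewriting demand in inverse form: P = 217 - 5Q.
Pre-tax equilibrium: 217 - 5Q = 6 + 3Q gives Q* = 26.375, P* = 85.125.
With the tax, sellers need 119 more per unit: 217 - 5Q = 6 + 3Q + 119, so Q_t = 11.5. Buyers pay P_b = 159.5; sellers receive P_s = P_b - 119 = 40.5.
Deadweight loss is the triangle between the curves from Q_t to Q*: (1/2)(26.375 - 11.5)(119) = 885.0625.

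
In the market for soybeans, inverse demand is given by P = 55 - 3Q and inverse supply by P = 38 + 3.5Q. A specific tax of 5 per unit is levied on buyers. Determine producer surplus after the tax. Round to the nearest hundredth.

Pre-tax equilibrium: 55 - 3Q = 38 + 3.5Q gives Q* = 2.6154, P* = 47.1538.
A tax on buyers shifts demand down by 5: (55 - 5) - 3Q = 38 + 3.5Q, so Q_t = 1.8462. Buyers pay P_b = 49.4615; sellers receive P_s = P_b - 5 = 44.4615.
Producer surplus is the triangle above supply below P_s: (1/2)(1.8462)(44.4615 - 38) = 5.9645.

5.96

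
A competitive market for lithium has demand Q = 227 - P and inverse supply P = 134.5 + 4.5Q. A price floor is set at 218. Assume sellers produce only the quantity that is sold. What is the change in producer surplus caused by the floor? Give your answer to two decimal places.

-67.17

Rewriting demand in inverse form: P = 227 - Q.
Without the control, 227 - Q = 134.5 + 4.5Q so Q* = 16.8182 and P* = 210.1818.
At the floor price 218, quantity demanded is (227 - 218)/1 = 9; demand is the short side, so Q = 9 trades at P = 218.
PS goes from (1/2)(16.8182)(75.6818) = 636.4153 to 569.25 (computed as (218 - 134.5)(9) - (1/2)(4.5)(9)^2), a change of -67.1653.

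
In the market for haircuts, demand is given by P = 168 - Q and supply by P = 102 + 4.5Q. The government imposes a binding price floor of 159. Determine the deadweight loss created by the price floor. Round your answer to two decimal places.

24.75

Free-market equilibrium: 168 - Q = 102 + 4.5Q gives Q* = 12, P* = 156.
At the floor price 159, quantity demanded is (168 - 159)/1 = 9; demand is the short side, so Q = 9 trades at P = 159.
The lost-trades triangle has base Q* - 9 = 3 and height equal to the gap between the curves at Q = 9, which is 159 - 142.5 = 16.5. DWL = (1/2)(3)(16.5) = 24.75.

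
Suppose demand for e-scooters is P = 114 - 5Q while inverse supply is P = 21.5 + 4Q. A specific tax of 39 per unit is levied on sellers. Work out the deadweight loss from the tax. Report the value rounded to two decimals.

Without the tax, 114 - 5Q = 21.5 + 4Q so Q* = 10.2778 and P* = 62.6111.
A tax on sellers shifts supply up by 39: 114 - 5Q = 21.5 + 4Q + 39, so Q_t = 5.9444. Buyers pay P_b = 84.2778; sellers receive P_s = P_b - 39 = 45.2778.
The welfare triangle lost has base Q* - Q_t = 4.3333 and height t = 39, so DWL = (1/2)(4.3333)(39) = 84.5.

84.50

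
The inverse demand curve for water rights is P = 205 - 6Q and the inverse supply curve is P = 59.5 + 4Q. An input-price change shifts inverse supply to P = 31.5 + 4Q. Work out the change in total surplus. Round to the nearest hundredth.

446.60

Initial equilibrium: Q_0 = 14.55, P_0 = 117.7; CS_0 = (1/2)(14.55)(87.3) = 635.1075, PS_0 = (1/2)(14.55)(58.2) = 423.405.
New equilibrium: 205 - 6Q = 31.5 + 4Q gives Q_1 = 17.35, P_1 = 100.9; CS_1 = 903.0675, PS_1 = 602.045.
Change in total surplus = (903.0675 + 602.045) - (635.1075 + 423.405) = 446.6.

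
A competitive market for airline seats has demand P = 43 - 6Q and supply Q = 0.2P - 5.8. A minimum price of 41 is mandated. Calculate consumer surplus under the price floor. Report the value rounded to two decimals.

Rewriting supply in inverse form: P = 29 + 5Q.
Without the control, 43 - 6Q = 29 + 5Q so Q* = 1.2727 and P* = 35.3636.
At the floor price 41, quantity demanded is (43 - 41)/6 = 0.3333; demand is the short side, so Q = 0.3333 trades at P = 41.
CS is the triangle under demand above 41: (1/2)(0.3333)(43 - 41) = 0.3333.

0.33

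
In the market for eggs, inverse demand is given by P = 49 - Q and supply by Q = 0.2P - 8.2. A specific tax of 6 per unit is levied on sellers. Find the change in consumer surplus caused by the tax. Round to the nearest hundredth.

Rewriting supply in inverse form: P = 41 + 5Q.
Pre-tax equilibrium: 49 - Q = 41 + 5Q gives Q* = 1.3333, P* = 47.6667.
With the tax, sellers need 6 more per unit: 49 - Q = 41 + 5Q + 6, so Q_t = 0.3333. Buyers pay P_b = 48.6667; sellers receive P_s = P_b - 6 = 42.6667.
CS falls from (1/2)(1.3333)(1.3333) = 0.8889 to (1/2)(0.3333)(0.3333) = 0.0556, a change of -0.8333.

-0.83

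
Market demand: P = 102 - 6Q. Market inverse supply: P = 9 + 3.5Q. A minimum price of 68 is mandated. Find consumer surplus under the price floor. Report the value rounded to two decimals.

96.33

Without the control, 102 - 6Q = 9 + 3.5Q so Q* = 9.7895 and P* = 43.2632.
At P = 68, buyers demand (102 - 68)/6 = 5.6667 while sellers would supply more, so the quantity traded is 5.6667 at price 68.
CS is the triangle under demand above 68: (1/2)(5.6667)(102 - 68) = 96.3333.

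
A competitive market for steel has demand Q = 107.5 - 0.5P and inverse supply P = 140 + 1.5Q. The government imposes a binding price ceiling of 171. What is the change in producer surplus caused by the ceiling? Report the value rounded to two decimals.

Rewriting demand in inverse form: P = 215 - 2Q.
Free-market equilibrium: 215 - 2Q = 140 + 1.5Q gives Q* = 21.4286, P* = 172.1429.
At P = 171, sellers supply (171 - 140)/1.5 = 20.6667 while buyers want more, so the quantity traded is 20.6667 at price 171.
PS goes from (1/2)(21.4286)(32.1429) = 344.3878 to 320.3333 (computed as (171 - 140)(20.6667) - (1/2)(1.5)(20.6667)^2), a change of -24.0544.

-24.05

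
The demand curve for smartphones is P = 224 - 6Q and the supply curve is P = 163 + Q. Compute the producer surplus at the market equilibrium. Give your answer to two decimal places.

Setting demand equal to supply, 61 = 7Q, so Q* = 8.7143 and P* = 171.7143.
Producer surplus is the triangle above supply below P*: (1/2)(8.7143)(171.7143 - 163) = (1/2)(8.7143)(8.7143) = 37.9694.

37.97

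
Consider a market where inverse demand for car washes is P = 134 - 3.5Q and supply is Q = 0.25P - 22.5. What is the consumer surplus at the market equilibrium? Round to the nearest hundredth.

Rewriting supply in inverse form: P = 90 + 4Q.
Set 134 - 3.5Q = 90 + 4Q, which gives 44 = 7.5Q, so Q* = 5.8667 and P* = 134 - 3.5(5.8667) = 113.4667.
The demand choke price is 134, so CS = (1/2)(Q*)(134 - P*) = (1/2)(5.8667)(20.5333) = 60.2311.

60.23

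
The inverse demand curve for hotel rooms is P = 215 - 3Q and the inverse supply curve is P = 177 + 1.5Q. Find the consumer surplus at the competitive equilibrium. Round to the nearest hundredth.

106.96

Set 215 - 3Q = 177 + 1.5Q, which gives 38 = 4.5Q, so Q* = 8.4444 and P* = 215 - 3(8.4444) = 189.6667.
Consumer surplus is the triangle under demand above P*: (1/2)(8.4444)(215 - 189.6667) = (1/2)(8.4444)(25.3333) = 106.963.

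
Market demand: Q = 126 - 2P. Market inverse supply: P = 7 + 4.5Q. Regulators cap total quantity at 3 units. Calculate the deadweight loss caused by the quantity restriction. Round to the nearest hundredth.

168.10

Rewriting demand in inverse form: P = 63 - 0.5Q.
Without the quota, 63 - 0.5Q = 7 + 4.5Q gives Q* = 11.2.
At Q = 3 the demand price is 63 - 0.5(3) = 61.5 and the supply price is 7 + 4.5(3) = 20.5.
DWL = (1/2)(gap between curves at 3) x (Q* - 3) = (1/2)(41)(8.2) = 168.1.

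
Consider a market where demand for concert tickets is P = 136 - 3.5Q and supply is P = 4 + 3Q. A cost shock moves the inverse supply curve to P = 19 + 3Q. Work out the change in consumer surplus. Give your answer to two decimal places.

-154.70

Initial equilibrium: Q_0 = 20.3077, P_0 = 64.9231; CS_0 = (1/2)(20.3077)(71.0769) = 721.7041, PS_0 = (1/2)(20.3077)(60.9231) = 618.6036.
New equilibrium: 136 - 3.5Q = 19 + 3Q gives Q_1 = 18, P_1 = 73; CS_1 = 567, PS_1 = 486.
Change in consumer surplus = 567 - 721.7041 = -154.7041.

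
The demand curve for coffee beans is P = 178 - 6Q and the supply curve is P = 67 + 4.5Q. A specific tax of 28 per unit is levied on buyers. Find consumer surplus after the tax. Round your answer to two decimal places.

187.46

Without the tax, 178 - 6Q = 67 + 4.5Q so Q* = 10.5714 and P* = 114.5714.
A tax on buyers shifts demand down by 28: (178 - 28) - 6Q = 67 + 4.5Q, so Q_t = 7.9048. Buyers pay P_b = 130.5714; sellers receive P_s = P_b - 28 = 102.5714.
Consumer surplus is the triangle under demand above P_b: (1/2)(7.9048)(178 - 130.5714) = 187.4558.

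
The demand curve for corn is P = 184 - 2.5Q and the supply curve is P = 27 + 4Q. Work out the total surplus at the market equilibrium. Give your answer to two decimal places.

1896.08

Set 184 - 2.5Q = 27 + 4Q, which gives 157 = 6.5Q, so Q* = 24.1538 and P* = 184 - 2.5(24.1538) = 123.6154.
Total surplus is the full triangle between the curves from 0 to Q*: (1/2)(24.1538)(184 - 27) = 1896.0769.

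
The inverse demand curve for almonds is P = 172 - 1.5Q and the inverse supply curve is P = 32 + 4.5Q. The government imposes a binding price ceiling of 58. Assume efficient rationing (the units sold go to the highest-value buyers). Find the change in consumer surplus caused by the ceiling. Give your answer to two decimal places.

Without the control, 172 - 1.5Q = 32 + 4.5Q so Q* = 23.3333 and P* = 137.
At the ceiling price 58, quantity supplied is (58 - 32)/4.5 = 5.7778; supply is the short side, so Q = 5.7778 trades at P = 58.
CS goes from (1/2)(23.3333)(35) = 408.3333 to 633.6296 (computed as (172 - 58)(5.7778) - (1/2)(1.5)(5.7778)^2), a change of 225.2963.

225.30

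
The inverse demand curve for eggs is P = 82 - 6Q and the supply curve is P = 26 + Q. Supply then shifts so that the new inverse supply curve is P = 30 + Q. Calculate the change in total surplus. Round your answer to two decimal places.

Initial equilibrium: Q_0 = 8, P_0 = 34; CS_0 = (1/2)(8)(48) = 192, PS_0 = (1/2)(8)(8) = 32.
New equilibrium: 82 - 6Q = 30 + Q gives Q_1 = 7.4286, P_1 = 37.4286; CS_1 = 165.551, PS_1 = 27.5918.
Change in total surplus = (165.551 + 27.5918) - (192 + 32) = -30.8571.

-30.86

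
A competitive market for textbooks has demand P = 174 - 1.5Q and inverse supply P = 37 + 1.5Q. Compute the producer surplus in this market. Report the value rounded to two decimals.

Equilibrium: 174 - 1.5Q = 37 + 1.5Q, so Q* = 45.6667 and P* = 105.5.
PS is the area between P* and the supply curve from 0 to Q*: (1/2)(45.6667)(68.5) = 1564.0833.

1564.08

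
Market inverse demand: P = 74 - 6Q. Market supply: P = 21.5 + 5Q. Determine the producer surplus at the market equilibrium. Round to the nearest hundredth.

56.95

Setting demand equal to supply, 52.5 = 11Q, so Q* = 4.7727 and P* = 45.3636.
PS is the area between P* and the supply curve from 0 to Q*: (1/2)(4.7727)(23.8636) = 56.9473.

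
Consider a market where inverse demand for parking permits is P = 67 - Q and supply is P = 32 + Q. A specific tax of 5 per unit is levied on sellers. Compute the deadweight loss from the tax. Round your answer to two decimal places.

Pre-tax equilibrium: 67 - Q = 32 + Q gives Q* = 17.5, P* = 49.5.
A tax on sellers shifts supply up by 5: 67 - Q = 32 + Q + 5, so Q_t = 15. Buyers pay P_b = 52; sellers receive P_s = P_b - 5 = 47.
The welfare triangle lost has base Q* - Q_t = 2.5 and height t = 5, so DWL = (1/2)(2.5)(5) = 6.25.

6.25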